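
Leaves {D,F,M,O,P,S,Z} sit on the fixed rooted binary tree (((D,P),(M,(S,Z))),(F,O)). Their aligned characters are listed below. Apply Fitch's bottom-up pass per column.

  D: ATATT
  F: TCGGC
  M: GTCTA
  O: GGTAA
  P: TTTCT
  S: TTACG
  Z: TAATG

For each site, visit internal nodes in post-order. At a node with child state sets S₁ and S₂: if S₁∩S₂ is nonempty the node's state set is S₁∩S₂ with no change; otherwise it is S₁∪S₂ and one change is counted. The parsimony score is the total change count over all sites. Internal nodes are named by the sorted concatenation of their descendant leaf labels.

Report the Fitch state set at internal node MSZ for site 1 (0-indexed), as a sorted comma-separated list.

T

[col 0] DP: children D:{A}, P:{T} ∪→ {A,T}; cost 1
[col 0] SZ: children S:{T}, Z:{T} ∩→ {T}; cost 0
[col 0] MSZ: children M:{G}, SZ:{T} ∪→ {G,T}; cost 1
[col 0] DMPSZ: children DP:{A,T}, MSZ:{G,T} ∩→ {T}; cost 0
[col 0] FO: children F:{T}, O:{G} ∪→ {G,T}; cost 1
[col 0] DFMOPSZ: children DMPSZ:{T}, FO:{G,T} ∩→ {T}; cost 0
[col 1] DP: children D:{T}, P:{T} ∩→ {T}; cost 0
[col 1] SZ: children S:{T}, Z:{A} ∪→ {A,T}; cost 1
[col 1] MSZ: children M:{T}, SZ:{A,T} ∩→ {T}; cost 0
[col 1] DMPSZ: children DP:{T}, MSZ:{T} ∩→ {T}; cost 0
[col 1] FO: children F:{C}, O:{G} ∪→ {C,G}; cost 1
[col 1] DFMOPSZ: children DMPSZ:{T}, FO:{C,G} ∪→ {C,G,T}; cost 1
[col 2] DP: children D:{A}, P:{T} ∪→ {A,T}; cost 1
[col 2] SZ: children S:{A}, Z:{A} ∩→ {A}; cost 0
[col 2] MSZ: children M:{C}, SZ:{A} ∪→ {A,C}; cost 1
[col 2] DMPSZ: children DP:{A,T}, MSZ:{A,C} ∩→ {A}; cost 0
[col 2] FO: children F:{G}, O:{T} ∪→ {G,T}; cost 1
[col 2] DFMOPSZ: children DMPSZ:{A}, FO:{G,T} ∪→ {A,G,T}; cost 1
[col 3] DP: children D:{T}, P:{C} ∪→ {C,T}; cost 1
[col 3] SZ: children S:{C}, Z:{T} ∪→ {C,T}; cost 1
[col 3] MSZ: children M:{T}, SZ:{C,T} ∩→ {T}; cost 0
[col 3] DMPSZ: children DP:{C,T}, MSZ:{T} ∩→ {T}; cost 0
[col 3] FO: children F:{G}, O:{A} ∪→ {A,G}; cost 1
[col 3] DFMOPSZ: children DMPSZ:{T}, FO:{A,G} ∪→ {A,G,T}; cost 1
[col 4] DP: children D:{T}, P:{T} ∩→ {T}; cost 0
[col 4] SZ: children S:{G}, Z:{G} ∩→ {G}; cost 0
[col 4] MSZ: children M:{A}, SZ:{G} ∪→ {A,G}; cost 1
[col 4] DMPSZ: children DP:{T}, MSZ:{A,G} ∪→ {A,G,T}; cost 1
[col 4] FO: children F:{C}, O:{A} ∪→ {A,C}; cost 1
[col 4] DFMOPSZ: children DMPSZ:{A,G,T}, FO:{A,C} ∩→ {A}; cost 0
per-site changes: [3, 3, 4, 4, 3]; total = 17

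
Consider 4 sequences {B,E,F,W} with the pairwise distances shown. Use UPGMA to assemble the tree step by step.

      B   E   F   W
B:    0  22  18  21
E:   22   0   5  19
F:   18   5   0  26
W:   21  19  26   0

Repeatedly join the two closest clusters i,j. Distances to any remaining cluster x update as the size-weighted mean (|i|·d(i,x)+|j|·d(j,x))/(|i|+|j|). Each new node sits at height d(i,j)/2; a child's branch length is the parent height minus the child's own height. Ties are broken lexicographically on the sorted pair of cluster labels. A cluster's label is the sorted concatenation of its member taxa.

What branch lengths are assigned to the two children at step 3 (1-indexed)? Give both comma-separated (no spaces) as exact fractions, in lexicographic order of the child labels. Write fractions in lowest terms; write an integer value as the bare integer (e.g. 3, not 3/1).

iteration 1: select E,F (d=5); attach at lengths (5/2, 5/2); label the merged cluster EF
  updated: d(B,EF)=20, d(EF,W)=45/2
iteration 2: select B,EF (d=20); attach at lengths (10, 15/2); label the merged cluster BEF
  updated: d(BEF,W)=22
iteration 3: select BEF,W (d=22); attach at lengths (1, 11); label the merged cluster BEFW
final tree: ((B:10,(E:5/2,F:5/2):15/2):1,W:11)
total length: 69/2

1,11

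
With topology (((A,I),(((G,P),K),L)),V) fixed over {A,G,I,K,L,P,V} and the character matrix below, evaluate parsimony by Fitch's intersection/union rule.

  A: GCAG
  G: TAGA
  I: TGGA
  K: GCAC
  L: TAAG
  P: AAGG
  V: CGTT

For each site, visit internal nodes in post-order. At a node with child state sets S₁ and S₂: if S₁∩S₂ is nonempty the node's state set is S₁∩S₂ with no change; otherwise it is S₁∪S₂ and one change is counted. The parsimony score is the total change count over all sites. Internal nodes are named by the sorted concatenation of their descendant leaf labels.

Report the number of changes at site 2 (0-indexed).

3

AI@0: {G} ∪ {T} = {G,T} (union, +1)
GP@0: {T} ∪ {A} = {A,T} (union, +1)
GKP@0: {A,T} ∪ {G} = {A,G,T} (union, +1)
GKLP@0: {A,G,T} ∩ {T} = {T} (intersection, +0)
AGIKLP@0: {G,T} ∩ {T} = {T} (intersection, +0)
AGIKLPV@0: {T} ∪ {C} = {C,T} (union, +1)
AI@1: {C} ∪ {G} = {C,G} (union, +1)
GP@1: {A} ∩ {A} = {A} (intersection, +0)
GKP@1: {A} ∪ {C} = {A,C} (union, +1)
GKLP@1: {A,C} ∩ {A} = {A} (intersection, +0)
AGIKLP@1: {C,G} ∪ {A} = {A,C,G} (union, +1)
AGIKLPV@1: {A,C,G} ∩ {G} = {G} (intersection, +0)
AI@2: {A} ∪ {G} = {A,G} (union, +1)
GP@2: {G} ∩ {G} = {G} (intersection, +0)
GKP@2: {G} ∪ {A} = {A,G} (union, +1)
GKLP@2: {A,G} ∩ {A} = {A} (intersection, +0)
AGIKLP@2: {A,G} ∩ {A} = {A} (intersection, +0)
AGIKLPV@2: {A} ∪ {T} = {A,T} (union, +1)
AI@3: {G} ∪ {A} = {A,G} (union, +1)
GP@3: {A} ∪ {G} = {A,G} (union, +1)
GKP@3: {A,G} ∪ {C} = {A,C,G} (union, +1)
GKLP@3: {A,C,G} ∩ {G} = {G} (intersection, +0)
AGIKLP@3: {A,G} ∩ {G} = {G} (intersection, +0)
AGIKLPV@3: {G} ∪ {T} = {G,T} (union, +1)
per-site changes: [4, 3, 3, 4]; total = 14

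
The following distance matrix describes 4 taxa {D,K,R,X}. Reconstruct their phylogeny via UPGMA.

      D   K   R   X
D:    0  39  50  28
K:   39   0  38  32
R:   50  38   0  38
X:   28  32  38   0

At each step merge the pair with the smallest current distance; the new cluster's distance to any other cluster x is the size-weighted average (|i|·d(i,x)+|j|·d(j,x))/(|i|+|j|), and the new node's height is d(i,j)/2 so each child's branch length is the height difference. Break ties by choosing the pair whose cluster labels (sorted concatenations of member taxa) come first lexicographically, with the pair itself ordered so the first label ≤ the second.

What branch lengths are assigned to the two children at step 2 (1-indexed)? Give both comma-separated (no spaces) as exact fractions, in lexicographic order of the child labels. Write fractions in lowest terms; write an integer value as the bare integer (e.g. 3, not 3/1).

iteration 1: select D,X (d=28); attach at lengths (14, 14); label the merged cluster DX
  updated: d(DX,K)=71/2, d(DX,R)=44
iteration 2: select DX,K (d=71/2); attach at lengths (15/4, 71/4); label the merged cluster DKX
  updated: d(DKX,R)=42
iteration 3: select DKX,R (d=42); attach at lengths (13/4, 21); label the merged cluster DKRX
final tree: (((D:14,X:14):15/4,K:71/4):13/4,R:21)
total length: 295/4

15/4,71/4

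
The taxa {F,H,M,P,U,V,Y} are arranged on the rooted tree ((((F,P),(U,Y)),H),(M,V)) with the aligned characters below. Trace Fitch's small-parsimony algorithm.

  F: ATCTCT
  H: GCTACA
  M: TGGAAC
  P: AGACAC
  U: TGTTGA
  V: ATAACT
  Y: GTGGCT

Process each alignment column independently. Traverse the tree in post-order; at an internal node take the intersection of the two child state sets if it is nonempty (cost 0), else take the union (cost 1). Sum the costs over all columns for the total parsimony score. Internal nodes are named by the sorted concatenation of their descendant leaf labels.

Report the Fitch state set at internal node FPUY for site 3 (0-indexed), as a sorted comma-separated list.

FP@0: {A} ∩ {A} = {A} (intersection, +0)
UY@0: {T} ∪ {G} = {G,T} (union, +1)
FPUY@0: {A} ∪ {G,T} = {A,G,T} (union, +1)
FHPUY@0: {A,G,T} ∩ {G} = {G} (intersection, +0)
MV@0: {T} ∪ {A} = {A,T} (union, +1)
FHMPUVY@0: {G} ∪ {A,T} = {A,G,T} (union, +1)
FP@1: {T} ∪ {G} = {G,T} (union, +1)
UY@1: {G} ∪ {T} = {G,T} (union, +1)
FPUY@1: {G,T} ∩ {G,T} = {G,T} (intersection, +0)
FHPUY@1: {G,T} ∪ {C} = {C,G,T} (union, +1)
MV@1: {G} ∪ {T} = {G,T} (union, +1)
FHMPUVY@1: {C,G,T} ∩ {G,T} = {G,T} (intersection, +0)
FP@2: {C} ∪ {A} = {A,C} (union, +1)
UY@2: {T} ∪ {G} = {G,T} (union, +1)
FPUY@2: {A,C} ∪ {G,T} = {A,C,G,T} (union, +1)
FHPUY@2: {A,C,G,T} ∩ {T} = {T} (intersection, +0)
MV@2: {G} ∪ {A} = {A,G} (union, +1)
FHMPUVY@2: {T} ∪ {A,G} = {A,G,T} (union, +1)
FP@3: {T} ∪ {C} = {C,T} (union, +1)
UY@3: {T} ∪ {G} = {G,T} (union, +1)
FPUY@3: {C,T} ∩ {G,T} = {T} (intersection, +0)
FHPUY@3: {T} ∪ {A} = {A,T} (union, +1)
MV@3: {A} ∩ {A} = {A} (intersection, +0)
FHMPUVY@3: {A,T} ∩ {A} = {A} (intersection, +0)
FP@4: {C} ∪ {A} = {A,C} (union, +1)
UY@4: {G} ∪ {C} = {C,G} (union, +1)
FPUY@4: {A,C} ∩ {C,G} = {C} (intersection, +0)
FHPUY@4: {C} ∩ {C} = {C} (intersection, +0)
MV@4: {A} ∪ {C} = {A,C} (union, +1)
FHMPUVY@4: {C} ∩ {A,C} = {C} (intersection, +0)
FP@5: {T} ∪ {C} = {C,T} (union, +1)
UY@5: {A} ∪ {T} = {A,T} (union, +1)
FPUY@5: {C,T} ∩ {A,T} = {T} (intersection, +0)
FHPUY@5: {T} ∪ {A} = {A,T} (union, +1)
MV@5: {C} ∪ {T} = {C,T} (union, +1)
FHMPUVY@5: {A,T} ∩ {C,T} = {T} (intersection, +0)
per-site changes: [4, 4, 5, 3, 3, 4]; total = 23

T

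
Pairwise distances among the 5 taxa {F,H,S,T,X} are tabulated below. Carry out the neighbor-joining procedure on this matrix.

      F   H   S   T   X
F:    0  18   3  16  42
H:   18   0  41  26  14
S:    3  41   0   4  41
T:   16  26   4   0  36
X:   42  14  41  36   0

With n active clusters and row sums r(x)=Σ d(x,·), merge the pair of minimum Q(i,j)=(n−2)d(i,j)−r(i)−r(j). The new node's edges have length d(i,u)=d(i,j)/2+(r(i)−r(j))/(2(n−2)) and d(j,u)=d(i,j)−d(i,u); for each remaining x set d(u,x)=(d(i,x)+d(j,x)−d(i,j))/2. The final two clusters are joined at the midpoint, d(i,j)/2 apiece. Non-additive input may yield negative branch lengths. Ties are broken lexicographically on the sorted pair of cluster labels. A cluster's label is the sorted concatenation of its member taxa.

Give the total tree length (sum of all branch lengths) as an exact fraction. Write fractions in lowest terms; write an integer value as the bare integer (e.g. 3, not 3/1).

187/4

1. join H+X (d=14, Q=-190) ⇒ HX; edges |H|=4/3, |X|=38/3
  updated: d(F,HX)=23, d(HX,S)=34, d(HX,T)=24
2. join F+HX (d=23, Q=-77) ⇒ FHX; edges |F|=7/4, |HX|=85/4
  updated: d(FHX,S)=7, d(FHX,T)=17/2
3. join FHX+S (d=7, Q=-39/2) ⇒ FHSX; edges |FHX|=23/4, |S|=5/4
  updated: d(FHSX,T)=11/4
4. join FHSX+T (d=11/4) ⇒ FHSTX; edges |FHSX|=11/8, |T|=11/8
final tree: (((F:7/4,(H:4/3,X:38/3):85/4):23/4,S:5/4):11/8,T:11/8)
total length: 187/4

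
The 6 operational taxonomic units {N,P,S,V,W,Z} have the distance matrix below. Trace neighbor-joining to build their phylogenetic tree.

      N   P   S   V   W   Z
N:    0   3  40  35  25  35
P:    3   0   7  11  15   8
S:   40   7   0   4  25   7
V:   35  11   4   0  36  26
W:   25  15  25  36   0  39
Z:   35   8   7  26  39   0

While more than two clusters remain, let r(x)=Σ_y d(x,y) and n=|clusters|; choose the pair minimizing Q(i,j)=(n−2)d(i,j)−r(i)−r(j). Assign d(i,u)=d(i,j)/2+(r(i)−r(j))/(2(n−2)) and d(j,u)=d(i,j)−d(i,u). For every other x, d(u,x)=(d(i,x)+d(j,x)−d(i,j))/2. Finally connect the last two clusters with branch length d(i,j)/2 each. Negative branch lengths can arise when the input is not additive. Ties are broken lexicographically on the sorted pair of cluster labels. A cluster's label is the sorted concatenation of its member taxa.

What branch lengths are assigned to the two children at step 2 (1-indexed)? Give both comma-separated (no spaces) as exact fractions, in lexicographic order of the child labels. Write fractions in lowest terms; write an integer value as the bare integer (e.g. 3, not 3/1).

1. join S+V (d=4, Q=-179) ⇒ SV; edges |S|=-13/8, |V|=45/8
  updated: d(N,SV)=71/2, d(P,SV)=7, d(SV,W)=57/2, d(SV,Z)=29/2
2. join SV+Z (d=29/2, Q=-277/2) ⇒ SVZ; edges |SV|=65/12, |Z|=109/12
  updated: d(N,SVZ)=28, d(P,SVZ)=1/4, d(SVZ,W)=53/2
3. join N+W (d=25, Q=-145/2) ⇒ NW; edges |N|=79/8, |W|=121/8
  updated: d(NW,P)=-7/2, d(NW,SVZ)=59/4
4. join NW+P (d=-7/2, Q=-23/2) ⇒ NPW; edges |NW|=11/2, |P|=-9
  updated: d(NPW,SVZ)=37/4
5. join NPW+SVZ (d=37/4) ⇒ NPSVWZ; edges |NPW|=37/8, |SVZ|=37/8
final tree: (((N:79/8,W:121/8):11/2,P:-9):37/8,((S:-13/8,V:45/8):65/12,Z:109/12):37/8)
total length: 197/4

65/12,109/12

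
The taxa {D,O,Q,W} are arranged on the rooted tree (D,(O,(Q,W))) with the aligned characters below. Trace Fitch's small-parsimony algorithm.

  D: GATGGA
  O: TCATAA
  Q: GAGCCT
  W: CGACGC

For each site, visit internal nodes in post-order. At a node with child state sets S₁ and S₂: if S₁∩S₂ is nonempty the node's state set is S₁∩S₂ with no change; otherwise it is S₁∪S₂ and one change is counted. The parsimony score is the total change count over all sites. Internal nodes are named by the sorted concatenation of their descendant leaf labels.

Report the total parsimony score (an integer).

12

[col 0] QW: children Q:{G}, W:{C} ∪→ {C,G}; cost 1
[col 0] OQW: children O:{T}, QW:{C,G} ∪→ {C,G,T}; cost 1
[col 0] DOQW: children D:{G}, OQW:{C,G,T} ∩→ {G}; cost 0
[col 1] QW: children Q:{A}, W:{G} ∪→ {A,G}; cost 1
[col 1] OQW: children O:{C}, QW:{A,G} ∪→ {A,C,G}; cost 1
[col 1] DOQW: children D:{A}, OQW:{A,C,G} ∩→ {A}; cost 0
[col 2] QW: children Q:{G}, W:{A} ∪→ {A,G}; cost 1
[col 2] OQW: children O:{A}, QW:{A,G} ∩→ {A}; cost 0
[col 2] DOQW: children D:{T}, OQW:{A} ∪→ {A,T}; cost 1
[col 3] QW: children Q:{C}, W:{C} ∩→ {C}; cost 0
[col 3] OQW: children O:{T}, QW:{C} ∪→ {C,T}; cost 1
[col 3] DOQW: children D:{G}, OQW:{C,T} ∪→ {C,G,T}; cost 1
[col 4] QW: children Q:{C}, W:{G} ∪→ {C,G}; cost 1
[col 4] OQW: children O:{A}, QW:{C,G} ∪→ {A,C,G}; cost 1
[col 4] DOQW: children D:{G}, OQW:{A,C,G} ∩→ {G}; cost 0
[col 5] QW: children Q:{T}, W:{C} ∪→ {C,T}; cost 1
[col 5] OQW: children O:{A}, QW:{C,T} ∪→ {A,C,T}; cost 1
[col 5] DOQW: children D:{A}, OQW:{A,C,T} ∩→ {A}; cost 0
per-site changes: [2, 2, 2, 2, 2, 2]; total = 12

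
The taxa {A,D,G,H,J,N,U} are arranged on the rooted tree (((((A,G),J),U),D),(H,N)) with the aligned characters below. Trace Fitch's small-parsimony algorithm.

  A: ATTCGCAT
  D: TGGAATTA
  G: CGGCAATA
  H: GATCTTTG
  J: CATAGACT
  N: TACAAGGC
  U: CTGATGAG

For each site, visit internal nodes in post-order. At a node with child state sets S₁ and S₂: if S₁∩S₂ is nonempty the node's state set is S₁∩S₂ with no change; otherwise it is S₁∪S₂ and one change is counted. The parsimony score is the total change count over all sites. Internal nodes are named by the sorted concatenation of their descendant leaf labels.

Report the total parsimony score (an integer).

29

[col 0] AG: children A:{A}, G:{C} ∪→ {A,C}; cost 1
[col 0] AGJ: children AG:{A,C}, J:{C} ∩→ {C}; cost 0
[col 0] AGJU: children AGJ:{C}, U:{C} ∩→ {C}; cost 0
[col 0] ADGJU: children AGJU:{C}, D:{T} ∪→ {C,T}; cost 1
[col 0] HN: children H:{G}, N:{T} ∪→ {G,T}; cost 1
[col 0] ADGHJNU: children ADGJU:{C,T}, HN:{G,T} ∩→ {T}; cost 0
[col 1] AG: children A:{T}, G:{G} ∪→ {G,T}; cost 1
[col 1] AGJ: children AG:{G,T}, J:{A} ∪→ {A,G,T}; cost 1
[col 1] AGJU: children AGJ:{A,G,T}, U:{T} ∩→ {T}; cost 0
[col 1] ADGJU: children AGJU:{T}, D:{G} ∪→ {G,T}; cost 1
[col 1] HN: children H:{A}, N:{A} ∩→ {A}; cost 0
[col 1] ADGHJNU: children ADGJU:{G,T}, HN:{A} ∪→ {A,G,T}; cost 1
[col 2] AG: children A:{T}, G:{G} ∪→ {G,T}; cost 1
[col 2] AGJ: children AG:{G,T}, J:{T} ∩→ {T}; cost 0
[col 2] AGJU: children AGJ:{T}, U:{G} ∪→ {G,T}; cost 1
[col 2] ADGJU: children AGJU:{G,T}, D:{G} ∩→ {G}; cost 0
[col 2] HN: children H:{T}, N:{C} ∪→ {C,T}; cost 1
[col 2] ADGHJNU: children ADGJU:{G}, HN:{C,T} ∪→ {C,G,T}; cost 1
[col 3] AG: children A:{C}, G:{C} ∩→ {C}; cost 0
[col 3] AGJ: children AG:{C}, J:{A} ∪→ {A,C}; cost 1
[col 3] AGJU: children AGJ:{A,C}, U:{A} ∩→ {A}; cost 0
[col 3] ADGJU: children AGJU:{A}, D:{A} ∩→ {A}; cost 0
[col 3] HN: children H:{C}, N:{A} ∪→ {A,C}; cost 1
[col 3] ADGHJNU: children ADGJU:{A}, HN:{A,C} ∩→ {A}; cost 0
[col 4] AG: children A:{G}, G:{A} ∪→ {A,G}; cost 1
[col 4] AGJ: children AG:{A,G}, J:{G} ∩→ {G}; cost 0
[col 4] AGJU: children AGJ:{G}, U:{T} ∪→ {G,T}; cost 1
[col 4] ADGJU: children AGJU:{G,T}, D:{A} ∪→ {A,G,T}; cost 1
[col 4] HN: children H:{T}, N:{A} ∪→ {A,T}; cost 1
[col 4] ADGHJNU: children ADGJU:{A,G,T}, HN:{A,T} ∩→ {A,T}; cost 0
[col 5] AG: children A:{C}, G:{A} ∪→ {A,C}; cost 1
[col 5] AGJ: children AG:{A,C}, J:{A} ∩→ {A}; cost 0
[col 5] AGJU: children AGJ:{A}, U:{G} ∪→ {A,G}; cost 1
[col 5] ADGJU: children AGJU:{A,G}, D:{T} ∪→ {A,G,T}; cost 1
[col 5] HN: children H:{T}, N:{G} ∪→ {G,T}; cost 1
[col 5] ADGHJNU: children ADGJU:{A,G,T}, HN:{G,T} ∩→ {G,T}; cost 0
[col 6] AG: children A:{A}, G:{T} ∪→ {A,T}; cost 1
[col 6] AGJ: children AG:{A,T}, J:{C} ∪→ {A,C,T}; cost 1
[col 6] AGJU: children AGJ:{A,C,T}, U:{A} ∩→ {A}; cost 0
[col 6] ADGJU: children AGJU:{A}, D:{T} ∪→ {A,T}; cost 1
[col 6] HN: children H:{T}, N:{G} ∪→ {G,T}; cost 1
[col 6] ADGHJNU: children ADGJU:{A,T}, HN:{G,T} ∩→ {T}; cost 0
[col 7] AG: children A:{T}, G:{A} ∪→ {A,T}; cost 1
[col 7] AGJ: children AG:{A,T}, J:{T} ∩→ {T}; cost 0
[col 7] AGJU: children AGJ:{T}, U:{G} ∪→ {G,T}; cost 1
[col 7] ADGJU: children AGJU:{G,T}, D:{A} ∪→ {A,G,T}; cost 1
[col 7] HN: children H:{G}, N:{C} ∪→ {C,G}; cost 1
[col 7] ADGHJNU: children ADGJU:{A,G,T}, HN:{C,G} ∩→ {G}; cost 0
per-site changes: [3, 4, 4, 2, 4, 4, 4, 4]; total = 29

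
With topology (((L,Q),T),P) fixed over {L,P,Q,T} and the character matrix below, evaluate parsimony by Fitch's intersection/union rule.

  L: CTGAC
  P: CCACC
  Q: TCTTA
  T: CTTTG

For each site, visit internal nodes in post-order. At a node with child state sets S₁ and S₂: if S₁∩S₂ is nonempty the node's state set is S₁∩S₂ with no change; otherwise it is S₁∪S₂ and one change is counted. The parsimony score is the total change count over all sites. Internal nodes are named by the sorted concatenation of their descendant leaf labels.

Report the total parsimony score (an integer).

9

[col 0] LQ: children L:{C}, Q:{T} ∪→ {C,T}; cost 1
[col 0] LQT: children LQ:{C,T}, T:{C} ∩→ {C}; cost 0
[col 0] LPQT: children LQT:{C}, P:{C} ∩→ {C}; cost 0
[col 1] LQ: children L:{T}, Q:{C} ∪→ {C,T}; cost 1
[col 1] LQT: children LQ:{C,T}, T:{T} ∩→ {T}; cost 0
[col 1] LPQT: children LQT:{T}, P:{C} ∪→ {C,T}; cost 1
[col 2] LQ: children L:{G}, Q:{T} ∪→ {G,T}; cost 1
[col 2] LQT: children LQ:{G,T}, T:{T} ∩→ {T}; cost 0
[col 2] LPQT: children LQT:{T}, P:{A} ∪→ {A,T}; cost 1
[col 3] LQ: children L:{A}, Q:{T} ∪→ {A,T}; cost 1
[col 3] LQT: children LQ:{A,T}, T:{T} ∩→ {T}; cost 0
[col 3] LPQT: children LQT:{T}, P:{C} ∪→ {C,T}; cost 1
[col 4] LQ: children L:{C}, Q:{A} ∪→ {A,C}; cost 1
[col 4] LQT: children LQ:{A,C}, T:{G} ∪→ {A,C,G}; cost 1
[col 4] LPQT: children LQT:{A,C,G}, P:{C} ∩→ {C}; cost 0
per-site changes: [1, 2, 2, 2, 2]; total = 9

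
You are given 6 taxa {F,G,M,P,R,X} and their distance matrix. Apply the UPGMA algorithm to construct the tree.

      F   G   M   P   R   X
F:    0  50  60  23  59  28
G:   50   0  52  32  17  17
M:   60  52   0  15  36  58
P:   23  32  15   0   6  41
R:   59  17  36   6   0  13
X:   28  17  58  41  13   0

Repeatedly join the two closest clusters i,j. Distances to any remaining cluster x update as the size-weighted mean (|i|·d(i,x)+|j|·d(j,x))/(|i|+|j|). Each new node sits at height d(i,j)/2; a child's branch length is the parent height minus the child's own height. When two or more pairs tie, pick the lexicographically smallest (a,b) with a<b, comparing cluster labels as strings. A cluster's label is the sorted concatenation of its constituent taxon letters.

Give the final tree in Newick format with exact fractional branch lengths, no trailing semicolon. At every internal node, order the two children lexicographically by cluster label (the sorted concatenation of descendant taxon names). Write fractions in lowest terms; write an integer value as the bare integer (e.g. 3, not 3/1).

(F:22,((G:17/2,X:17/2):37/4,(M:51/4,(P:3,R:3):39/4):5):17/4)

step 1: merge (P,R) at d=6; branch lengths P→3, R→3; new cluster PR
  updated: d(F,PR)=41, d(G,PR)=49/2, d(M,PR)=51/2, d(PR,X)=27
step 2: merge (G,X) at d=17; branch lengths G→17/2, X→17/2; new cluster GX
  updated: d(F,GX)=39, d(GX,M)=55, d(GX,PR)=103/4
step 3: merge (M,PR) at d=51/2; branch lengths M→51/4, PR→39/4; new cluster MPR
  updated: d(F,MPR)=142/3, d(GX,MPR)=71/2
step 4: merge (GX,MPR) at d=71/2; branch lengths GX→37/4, MPR→5; new cluster GMPRX
  updated: d(F,GMPRX)=44
step 5: merge (F,GMPRX) at d=44; branch lengths F→22, GMPRX→17/4; new cluster FGMPRX
final tree: (F:22,((G:17/2,X:17/2):37/4,(M:51/4,(P:3,R:3):39/4):5):17/4)
total length: 86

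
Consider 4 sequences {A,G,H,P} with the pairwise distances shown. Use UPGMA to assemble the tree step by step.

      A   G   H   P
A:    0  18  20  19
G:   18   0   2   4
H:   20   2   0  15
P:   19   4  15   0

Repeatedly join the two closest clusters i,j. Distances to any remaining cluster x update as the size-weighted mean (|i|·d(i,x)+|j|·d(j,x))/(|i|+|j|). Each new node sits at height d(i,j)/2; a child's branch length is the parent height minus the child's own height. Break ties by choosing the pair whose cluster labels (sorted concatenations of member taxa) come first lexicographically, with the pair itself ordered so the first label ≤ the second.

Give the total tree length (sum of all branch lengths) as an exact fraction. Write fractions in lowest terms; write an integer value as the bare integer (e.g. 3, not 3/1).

1. join G+H (d=2) ⇒ GH; edges |G|=1, |H|=1
  updated: d(A,GH)=19, d(GH,P)=19/2
2. join GH+P (d=19/2) ⇒ GHP; edges |GH|=15/4, |P|=19/4
  updated: d(A,GHP)=19
3. join A+GHP (d=19) ⇒ AGHP; edges |A|=19/2, |GHP|=19/4
final tree: (A:19/2,((G:1,H:1):15/4,P:19/4):19/4)
total length: 99/4

99/4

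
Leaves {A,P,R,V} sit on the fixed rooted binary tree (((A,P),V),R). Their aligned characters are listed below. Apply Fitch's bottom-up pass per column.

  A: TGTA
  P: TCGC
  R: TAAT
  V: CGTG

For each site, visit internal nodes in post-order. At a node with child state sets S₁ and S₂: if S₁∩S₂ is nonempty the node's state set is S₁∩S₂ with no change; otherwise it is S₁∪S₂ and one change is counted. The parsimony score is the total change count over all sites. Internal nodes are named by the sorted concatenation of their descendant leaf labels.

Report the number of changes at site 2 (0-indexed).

site 0, node AP: A={T} ∩ P={T} → {T} (+0)
site 0, node APV: AP={T} ∪ V={C} → {C,T} (+1)
site 0, node APRV: APV={C,T} ∩ R={T} → {T} (+0)
site 1, node AP: A={G} ∪ P={C} → {C,G} (+1)
site 1, node APV: AP={C,G} ∩ V={G} → {G} (+0)
site 1, node APRV: APV={G} ∪ R={A} → {A,G} (+1)
site 2, node AP: A={T} ∪ P={G} → {G,T} (+1)
site 2, node APV: AP={G,T} ∩ V={T} → {T} (+0)
site 2, node APRV: APV={T} ∪ R={A} → {A,T} (+1)
site 3, node AP: A={A} ∪ P={C} → {A,C} (+1)
site 3, node APV: AP={A,C} ∪ V={G} → {A,C,G} (+1)
site 3, node APRV: APV={A,C,G} ∪ R={T} → {A,C,G,T} (+1)
per-site changes: [1, 2, 2, 3]; total = 8

2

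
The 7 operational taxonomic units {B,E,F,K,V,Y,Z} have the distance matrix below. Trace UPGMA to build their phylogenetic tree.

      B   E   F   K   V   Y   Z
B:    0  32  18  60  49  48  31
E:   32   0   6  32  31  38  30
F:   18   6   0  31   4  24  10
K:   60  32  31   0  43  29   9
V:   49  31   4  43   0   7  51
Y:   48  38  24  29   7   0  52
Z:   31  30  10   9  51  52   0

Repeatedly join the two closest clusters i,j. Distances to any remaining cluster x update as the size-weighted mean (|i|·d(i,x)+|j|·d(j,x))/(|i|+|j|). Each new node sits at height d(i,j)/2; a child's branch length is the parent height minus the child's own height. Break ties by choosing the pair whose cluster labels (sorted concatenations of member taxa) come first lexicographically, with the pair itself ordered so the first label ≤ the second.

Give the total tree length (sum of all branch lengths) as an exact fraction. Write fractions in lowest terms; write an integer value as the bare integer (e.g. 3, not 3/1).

iteration 1: select F,V (d=4); attach at lengths (2, 2); label the merged cluster FV
  updated: d(B,FV)=67/2, d(E,FV)=37/2, d(FV,K)=37, d(FV,Y)=31/2, d(FV,Z)=61/2
iteration 2: select K,Z (d=9); attach at lengths (9/2, 9/2); label the merged cluster KZ
  updated: d(B,KZ)=91/2, d(E,KZ)=31, d(FV,KZ)=135/4, d(KZ,Y)=81/2
iteration 3: select FV,Y (d=31/2); attach at lengths (23/4, 31/4); label the merged cluster FVY
  updated: d(B,FVY)=115/3, d(E,FVY)=25, d(FVY,KZ)=36
iteration 4: select E,FVY (d=25); attach at lengths (25/2, 19/4); label the merged cluster EFVY
  updated: d(B,EFVY)=147/4, d(EFVY,KZ)=139/4
iteration 5: select EFVY,KZ (d=139/4); attach at lengths (39/8, 103/8); label the merged cluster EFKVYZ
  updated: d(B,EFKVYZ)=119/3
iteration 6: select B,EFKVYZ (d=119/3); attach at lengths (119/6, 59/24); label the merged cluster BEFKVYZ
final tree: (B:119/6,((E:25/2,((F:2,V:2):23/4,Y:31/4):19/4):39/8,(K:9/2,Z:9/2):103/8):59/24)
total length: 2011/24

2011/24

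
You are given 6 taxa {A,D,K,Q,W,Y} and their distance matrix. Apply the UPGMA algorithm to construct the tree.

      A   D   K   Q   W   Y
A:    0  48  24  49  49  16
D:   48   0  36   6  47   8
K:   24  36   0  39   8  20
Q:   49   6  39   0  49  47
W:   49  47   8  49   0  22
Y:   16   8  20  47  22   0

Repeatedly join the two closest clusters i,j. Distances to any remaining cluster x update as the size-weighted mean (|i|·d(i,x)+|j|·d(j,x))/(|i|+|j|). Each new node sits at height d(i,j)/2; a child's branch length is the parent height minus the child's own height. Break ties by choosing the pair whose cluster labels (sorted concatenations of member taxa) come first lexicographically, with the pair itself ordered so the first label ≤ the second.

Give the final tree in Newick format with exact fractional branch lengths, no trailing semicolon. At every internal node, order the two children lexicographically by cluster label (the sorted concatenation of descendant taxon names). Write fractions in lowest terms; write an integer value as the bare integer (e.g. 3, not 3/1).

step 1: merge (D,Q) at d=6; branch lengths D→3, Q→3; new cluster DQ
  updated: d(A,DQ)=97/2, d(DQ,K)=75/2, d(DQ,W)=48, d(DQ,Y)=55/2
step 2: merge (K,W) at d=8; branch lengths K→4, W→4; new cluster KW
  updated: d(A,KW)=73/2, d(DQ,KW)=171/4, d(KW,Y)=21
step 3: merge (A,Y) at d=16; branch lengths A→8, Y→8; new cluster AY
  updated: d(AY,DQ)=38, d(AY,KW)=115/4
step 4: merge (AY,KW) at d=115/4; branch lengths AY→51/8, KW→83/8; new cluster AKWY
  updated: d(AKWY,DQ)=323/8
step 5: merge (AKWY,DQ) at d=323/8; branch lengths AKWY→93/16, DQ→275/16; new cluster ADKQWY
final tree: (((A:8,Y:8):51/8,(K:4,W:4):83/8):93/16,(D:3,Q:3):275/16)
total length: 279/4

(((A:8,Y:8):51/8,(K:4,W:4):83/8):93/16,(D:3,Q:3):275/16)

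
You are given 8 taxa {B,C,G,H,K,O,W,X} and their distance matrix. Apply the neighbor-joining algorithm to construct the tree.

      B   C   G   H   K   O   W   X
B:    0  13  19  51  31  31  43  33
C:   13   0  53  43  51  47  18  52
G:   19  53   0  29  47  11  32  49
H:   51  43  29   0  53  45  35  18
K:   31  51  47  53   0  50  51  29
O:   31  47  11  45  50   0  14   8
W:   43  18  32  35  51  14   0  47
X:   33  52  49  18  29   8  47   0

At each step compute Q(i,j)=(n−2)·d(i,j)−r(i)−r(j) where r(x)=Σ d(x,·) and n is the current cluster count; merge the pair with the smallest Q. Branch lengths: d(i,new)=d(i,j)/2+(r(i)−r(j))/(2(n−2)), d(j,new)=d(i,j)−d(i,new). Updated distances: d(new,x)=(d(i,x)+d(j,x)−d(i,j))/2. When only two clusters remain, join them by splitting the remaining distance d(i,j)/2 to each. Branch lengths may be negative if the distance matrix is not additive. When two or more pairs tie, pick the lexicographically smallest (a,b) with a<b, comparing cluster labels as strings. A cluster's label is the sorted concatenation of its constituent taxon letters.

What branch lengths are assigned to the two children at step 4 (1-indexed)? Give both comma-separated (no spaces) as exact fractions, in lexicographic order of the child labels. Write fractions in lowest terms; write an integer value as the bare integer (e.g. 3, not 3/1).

iteration 1: select B,C (d=13, Q=-420); attach at lengths (11/6, 67/6); label the merged cluster BC
  updated: d(BC,G)=59/2, d(BC,H)=81/2, d(BC,K)=69/2, d(BC,O)=65/2, d(BC,W)=24, d(BC,X)=36
iteration 2: select H,X (d=18, Q=-635/2); attach at lengths (247/20, 113/20); label the merged cluster HX
  updated: d(BC,HX)=117/4, d(G,HX)=30, d(HX,K)=32, d(HX,O)=35/2, d(HX,W)=32
iteration 3: select G,O (d=11, Q=-461/2); attach at lengths (137/16, 39/16); label the merged cluster GO
  updated: d(BC,GO)=51/2, d(GO,HX)=73/4, d(GO,K)=43, d(GO,W)=35/2
iteration 4: select GO,W (d=35/2, Q=-705/4); attach at lengths (43/8, 97/8); label the merged cluster GOW
  updated: d(BC,GOW)=16, d(GOW,HX)=131/8, d(GOW,K)=153/4
iteration 5: select BC,GOW (d=16, Q=-947/8); attach at lengths (329/32, 183/32); label the merged cluster BCGOW
  updated: d(BCGOW,HX)=237/16, d(BCGOW,K)=227/8
iteration 6: select BCGOW,HX (d=237/16, Q=-1203/16); attach at lengths (179/32, 295/32); label the merged cluster BCGHOWX
  updated: d(BCGHOWX,K)=729/32
iteration 7: select BCGHOWX,K (d=729/32); attach at lengths (729/64, 729/64); label the merged cluster BCGHKOWX
final tree: ((((B:11/6,C:67/6):329/32,((G:137/16,O:39/16):43/8,W:97/8):183/32):179/32,(H:247/20,X:113/20):295/32):729/64,K:729/64)
total length: 3619/32

43/8,97/8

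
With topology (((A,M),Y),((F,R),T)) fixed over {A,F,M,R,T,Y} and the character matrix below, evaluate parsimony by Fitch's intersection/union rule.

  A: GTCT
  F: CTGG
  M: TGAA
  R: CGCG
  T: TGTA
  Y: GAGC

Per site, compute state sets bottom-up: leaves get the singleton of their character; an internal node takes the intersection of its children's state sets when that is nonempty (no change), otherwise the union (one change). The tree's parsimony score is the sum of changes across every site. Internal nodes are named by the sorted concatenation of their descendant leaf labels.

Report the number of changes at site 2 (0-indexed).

4

AM@0: {G} ∪ {T} = {G,T} (union, +1)
AMY@0: {G,T} ∩ {G} = {G} (intersection, +0)
FR@0: {C} ∩ {C} = {C} (intersection, +0)
FRT@0: {C} ∪ {T} = {C,T} (union, +1)
AFMRTY@0: {G} ∪ {C,T} = {C,G,T} (union, +1)
AM@1: {T} ∪ {G} = {G,T} (union, +1)
AMY@1: {G,T} ∪ {A} = {A,G,T} (union, +1)
FR@1: {T} ∪ {G} = {G,T} (union, +1)
FRT@1: {G,T} ∩ {G} = {G} (intersection, +0)
AFMRTY@1: {A,G,T} ∩ {G} = {G} (intersection, +0)
AM@2: {C} ∪ {A} = {A,C} (union, +1)
AMY@2: {A,C} ∪ {G} = {A,C,G} (union, +1)
FR@2: {G} ∪ {C} = {C,G} (union, +1)
FRT@2: {C,G} ∪ {T} = {C,G,T} (union, +1)
AFMRTY@2: {A,C,G} ∩ {C,G,T} = {C,G} (intersection, +0)
AM@3: {T} ∪ {A} = {A,T} (union, +1)
AMY@3: {A,T} ∪ {C} = {A,C,T} (union, +1)
FR@3: {G} ∩ {G} = {G} (intersection, +0)
FRT@3: {G} ∪ {A} = {A,G} (union, +1)
AFMRTY@3: {A,C,T} ∩ {A,G} = {A} (intersection, +0)
per-site changes: [3, 3, 4, 3]; total = 13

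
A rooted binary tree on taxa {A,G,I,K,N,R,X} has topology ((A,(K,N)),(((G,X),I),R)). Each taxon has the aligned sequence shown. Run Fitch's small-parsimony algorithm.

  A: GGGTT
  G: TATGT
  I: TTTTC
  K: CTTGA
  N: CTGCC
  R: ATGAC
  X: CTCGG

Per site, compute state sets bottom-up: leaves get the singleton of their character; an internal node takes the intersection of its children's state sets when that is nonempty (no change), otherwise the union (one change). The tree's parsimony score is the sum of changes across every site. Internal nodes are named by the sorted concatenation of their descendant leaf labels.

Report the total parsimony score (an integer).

[col 0] KN: children K:{C}, N:{C} ∩→ {C}; cost 0
[col 0] AKN: children A:{G}, KN:{C} ∪→ {C,G}; cost 1
[col 0] GX: children G:{T}, X:{C} ∪→ {C,T}; cost 1
[col 0] GIX: children GX:{C,T}, I:{T} ∩→ {T}; cost 0
[col 0] GIRX: children GIX:{T}, R:{A} ∪→ {A,T}; cost 1
[col 0] AGIKNRX: children AKN:{C,G}, GIRX:{A,T} ∪→ {A,C,G,T}; cost 1
[col 1] KN: children K:{T}, N:{T} ∩→ {T}; cost 0
[col 1] AKN: children A:{G}, KN:{T} ∪→ {G,T}; cost 1
[col 1] GX: children G:{A}, X:{T} ∪→ {A,T}; cost 1
[col 1] GIX: children GX:{A,T}, I:{T} ∩→ {T}; cost 0
[col 1] GIRX: children GIX:{T}, R:{T} ∩→ {T}; cost 0
[col 1] AGIKNRX: children AKN:{G,T}, GIRX:{T} ∩→ {T}; cost 0
[col 2] KN: children K:{T}, N:{G} ∪→ {G,T}; cost 1
[col 2] AKN: children A:{G}, KN:{G,T} ∩→ {G}; cost 0
[col 2] GX: children G:{T}, X:{C} ∪→ {C,T}; cost 1
[col 2] GIX: children GX:{C,T}, I:{T} ∩→ {T}; cost 0
[col 2] GIRX: children GIX:{T}, R:{G} ∪→ {G,T}; cost 1
[col 2] AGIKNRX: children AKN:{G}, GIRX:{G,T} ∩→ {G}; cost 0
[col 3] KN: children K:{G}, N:{C} ∪→ {C,G}; cost 1
[col 3] AKN: children A:{T}, KN:{C,G} ∪→ {C,G,T}; cost 1
[col 3] GX: children G:{G}, X:{G} ∩→ {G}; cost 0
[col 3] GIX: children GX:{G}, I:{T} ∪→ {G,T}; cost 1
[col 3] GIRX: children GIX:{G,T}, R:{A} ∪→ {A,G,T}; cost 1
[col 3] AGIKNRX: children AKN:{C,G,T}, GIRX:{A,G,T} ∩→ {G,T}; cost 0
[col 4] KN: children K:{A}, N:{C} ∪→ {A,C}; cost 1
[col 4] AKN: children A:{T}, KN:{A,C} ∪→ {A,C,T}; cost 1
[col 4] GX: children G:{T}, X:{G} ∪→ {G,T}; cost 1
[col 4] GIX: children GX:{G,T}, I:{C} ∪→ {C,G,T}; cost 1
[col 4] GIRX: children GIX:{C,G,T}, R:{C} ∩→ {C}; cost 0
[col 4] AGIKNRX: children AKN:{A,C,T}, GIRX:{C} ∩→ {C}; cost 0
per-site changes: [4, 2, 3, 4, 4]; total = 17

17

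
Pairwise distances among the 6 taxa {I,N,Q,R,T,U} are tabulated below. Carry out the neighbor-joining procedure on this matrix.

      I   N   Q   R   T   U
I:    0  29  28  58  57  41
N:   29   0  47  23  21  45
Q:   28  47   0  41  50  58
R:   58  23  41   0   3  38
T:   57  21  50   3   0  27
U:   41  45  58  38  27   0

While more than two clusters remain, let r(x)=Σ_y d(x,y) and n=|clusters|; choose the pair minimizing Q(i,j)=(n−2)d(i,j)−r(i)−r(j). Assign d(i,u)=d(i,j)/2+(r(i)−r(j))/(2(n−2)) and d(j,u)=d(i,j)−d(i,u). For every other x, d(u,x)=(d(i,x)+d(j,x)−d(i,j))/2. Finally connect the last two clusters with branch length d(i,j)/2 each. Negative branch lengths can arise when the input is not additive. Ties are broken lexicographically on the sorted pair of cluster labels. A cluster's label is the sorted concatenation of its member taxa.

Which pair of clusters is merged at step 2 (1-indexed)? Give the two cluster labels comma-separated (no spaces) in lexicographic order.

1. join I+Q (d=28, Q=-325) ⇒ IQ; edges |I|=101/8, |Q|=123/8
  updated: d(IQ,N)=24, d(IQ,R)=71/2, d(IQ,T)=79/2, d(IQ,U)=71/2
2. join R+T (d=3, Q=-181) ⇒ RT; edges |R|=3, |T|=0
  updated: d(IQ,RT)=36, d(N,RT)=41/2, d(RT,U)=31
3. join IQ+N (d=24, Q=-137) ⇒ INQ; edges |IQ|=27/2, |N|=21/2
  updated: d(INQ,RT)=65/4, d(INQ,U)=113/4
4. join INQ+RT (d=65/4, Q=-151/2) ⇒ INQRT; edges |INQ|=27/4, |RT|=19/2
  updated: d(INQRT,U)=43/2
5. join INQRT+U (d=43/2) ⇒ INQRTU; edges |INQRT|=43/4, |U|=43/4
final tree: ((((I:101/8,Q:123/8):27/2,N:21/2):27/4,(R:3,T:0):19/2):43/4,U:43/4)
total length: 371/4

R,T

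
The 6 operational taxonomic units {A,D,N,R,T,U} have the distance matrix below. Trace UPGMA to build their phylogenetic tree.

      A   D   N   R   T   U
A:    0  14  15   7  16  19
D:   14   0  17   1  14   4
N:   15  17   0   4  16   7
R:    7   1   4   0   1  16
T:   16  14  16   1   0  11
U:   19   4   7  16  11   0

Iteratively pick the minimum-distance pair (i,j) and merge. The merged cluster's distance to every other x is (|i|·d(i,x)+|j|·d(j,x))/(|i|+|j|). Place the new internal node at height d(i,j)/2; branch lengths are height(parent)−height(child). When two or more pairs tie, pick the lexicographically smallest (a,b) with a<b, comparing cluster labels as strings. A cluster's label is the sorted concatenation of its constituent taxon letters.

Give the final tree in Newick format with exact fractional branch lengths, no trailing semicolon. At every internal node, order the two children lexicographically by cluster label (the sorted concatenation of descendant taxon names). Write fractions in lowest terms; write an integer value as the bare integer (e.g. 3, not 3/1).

1. join D+R (d=1) ⇒ DR; edges |D|=1/2, |R|=1/2
  updated: d(A,DR)=21/2, d(DR,N)=21/2, d(DR,T)=15/2, d(DR,U)=10
2. join N+U (d=7) ⇒ NU; edges |N|=7/2, |U|=7/2
  updated: d(A,NU)=17, d(DR,NU)=41/4, d(NU,T)=27/2
3. join DR+T (d=15/2) ⇒ DRT; edges |DR|=13/4, |T|=15/4
  updated: d(A,DRT)=37/3, d(DRT,NU)=34/3
4. join DRT+NU (d=34/3) ⇒ DNRTU; edges |DRT|=23/12, |NU|=13/6
  updated: d(A,DNRTU)=71/5
5. join A+DNRTU (d=71/5) ⇒ ADNRTU; edges |A|=71/10, |DNRTU|=43/30
final tree: (A:71/10,(((D:1/2,R:1/2):13/4,T:15/4):23/12,(N:7/2,U:7/2):13/6):43/30)
total length: 1657/60

(A:71/10,(((D:1/2,R:1/2):13/4,T:15/4):23/12,(N:7/2,U:7/2):13/6):43/30)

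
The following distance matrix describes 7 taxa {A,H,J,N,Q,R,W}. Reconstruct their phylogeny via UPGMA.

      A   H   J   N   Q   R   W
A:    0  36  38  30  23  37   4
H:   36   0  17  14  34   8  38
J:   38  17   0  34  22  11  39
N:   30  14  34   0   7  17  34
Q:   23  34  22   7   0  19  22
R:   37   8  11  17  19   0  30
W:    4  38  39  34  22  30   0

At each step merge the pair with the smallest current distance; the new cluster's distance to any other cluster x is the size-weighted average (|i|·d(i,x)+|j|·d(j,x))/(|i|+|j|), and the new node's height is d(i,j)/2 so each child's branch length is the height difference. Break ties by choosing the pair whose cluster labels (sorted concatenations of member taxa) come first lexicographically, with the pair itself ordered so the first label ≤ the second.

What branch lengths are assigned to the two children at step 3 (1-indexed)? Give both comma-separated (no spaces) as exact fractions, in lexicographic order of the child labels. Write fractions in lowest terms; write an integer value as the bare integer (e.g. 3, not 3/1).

4,4

iteration 1: select A,W (d=4); attach at lengths (2, 2); label the merged cluster AW
  updated: d(AW,H)=37, d(AW,J)=77/2, d(AW,N)=32, d(AW,Q)=45/2, d(AW,R)=67/2
iteration 2: select N,Q (d=7); attach at lengths (7/2, 7/2); label the merged cluster NQ
  updated: d(AW,NQ)=109/4, d(H,NQ)=24, d(J,NQ)=28, d(NQ,R)=18
iteration 3: select H,R (d=8); attach at lengths (4, 4); label the merged cluster HR
  updated: d(AW,HR)=141/4, d(HR,J)=14, d(HR,NQ)=21
iteration 4: select HR,J (d=14); attach at lengths (3, 7); label the merged cluster HJR
  updated: d(AW,HJR)=109/3, d(HJR,NQ)=70/3
iteration 5: select HJR,NQ (d=70/3); attach at lengths (14/3, 49/6); label the merged cluster HJNQR
  updated: d(AW,HJNQR)=327/10
iteration 6: select AW,HJNQR (d=327/10); attach at lengths (287/20, 281/60); label the merged cluster AHJNQRW
final tree: ((A:2,W:2):287/20,(((H:4,R:4):3,J:7):14/3,(N:7/2,Q:7/2):49/6):281/60)
total length: 913/15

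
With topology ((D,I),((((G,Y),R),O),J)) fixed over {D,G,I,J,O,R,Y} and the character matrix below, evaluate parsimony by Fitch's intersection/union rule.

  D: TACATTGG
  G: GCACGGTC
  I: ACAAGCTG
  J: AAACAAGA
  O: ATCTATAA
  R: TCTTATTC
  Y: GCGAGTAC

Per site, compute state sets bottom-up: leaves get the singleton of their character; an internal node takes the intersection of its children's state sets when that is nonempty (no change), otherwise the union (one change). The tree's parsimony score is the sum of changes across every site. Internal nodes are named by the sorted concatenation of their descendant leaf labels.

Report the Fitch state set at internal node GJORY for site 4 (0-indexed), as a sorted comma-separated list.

[col 0] DI: children D:{T}, I:{A} ∪→ {A,T}; cost 1
[col 0] GY: children G:{G}, Y:{G} ∩→ {G}; cost 0
[col 0] GRY: children GY:{G}, R:{T} ∪→ {G,T}; cost 1
[col 0] GORY: children GRY:{G,T}, O:{A} ∪→ {A,G,T}; cost 1
[col 0] GJORY: children GORY:{A,G,T}, J:{A} ∩→ {A}; cost 0
[col 0] DGIJORY: children DI:{A,T}, GJORY:{A} ∩→ {A}; cost 0
[col 1] DI: children D:{A}, I:{C} ∪→ {A,C}; cost 1
[col 1] GY: children G:{C}, Y:{C} ∩→ {C}; cost 0
[col 1] GRY: children GY:{C}, R:{C} ∩→ {C}; cost 0
[col 1] GORY: children GRY:{C}, O:{T} ∪→ {C,T}; cost 1
[col 1] GJORY: children GORY:{C,T}, J:{A} ∪→ {A,C,T}; cost 1
[col 1] DGIJORY: children DI:{A,C}, GJORY:{A,C,T} ∩→ {A,C}; cost 0
[col 2] DI: children D:{C}, I:{A} ∪→ {A,C}; cost 1
[col 2] GY: children G:{A}, Y:{G} ∪→ {A,G}; cost 1
[col 2] GRY: children GY:{A,G}, R:{T} ∪→ {A,G,T}; cost 1
[col 2] GORY: children GRY:{A,G,T}, O:{C} ∪→ {A,C,G,T}; cost 1
[col 2] GJORY: children GORY:{A,C,G,T}, J:{A} ∩→ {A}; cost 0
[col 2] DGIJORY: children DI:{A,C}, GJORY:{A} ∩→ {A}; cost 0
[col 3] DI: children D:{A}, I:{A} ∩→ {A}; cost 0
[col 3] GY: children G:{C}, Y:{A} ∪→ {A,C}; cost 1
[col 3] GRY: children GY:{A,C}, R:{T} ∪→ {A,C,T}; cost 1
[col 3] GORY: children GRY:{A,C,T}, O:{T} ∩→ {T}; cost 0
[col 3] GJORY: children GORY:{T}, J:{C} ∪→ {C,T}; cost 1
[col 3] DGIJORY: children DI:{A}, GJORY:{C,T} ∪→ {A,C,T}; cost 1
[col 4] DI: children D:{T}, I:{G} ∪→ {G,T}; cost 1
[col 4] GY: children G:{G}, Y:{G} ∩→ {G}; cost 0
[col 4] GRY: children GY:{G}, R:{A} ∪→ {A,G}; cost 1
[col 4] GORY: children GRY:{A,G}, O:{A} ∩→ {A}; cost 0
[col 4] GJORY: children GORY:{A}, J:{A} ∩→ {A}; cost 0
[col 4] DGIJORY: children DI:{G,T}, GJORY:{A} ∪→ {A,G,T}; cost 1
[col 5] DI: children D:{T}, I:{C} ∪→ {C,T}; cost 1
[col 5] GY: children G:{G}, Y:{T} ∪→ {G,T}; cost 1
[col 5] GRY: children GY:{G,T}, R:{T} ∩→ {T}; cost 0
[col 5] GORY: children GRY:{T}, O:{T} ∩→ {T}; cost 0
[col 5] GJORY: children GORY:{T}, J:{A} ∪→ {A,T}; cost 1
[col 5] DGIJORY: children DI:{C,T}, GJORY:{A,T} ∩→ {T}; cost 0
[col 6] DI: children D:{G}, I:{T} ∪→ {G,T}; cost 1
[col 6] GY: children G:{T}, Y:{A} ∪→ {A,T}; cost 1
[col 6] GRY: children GY:{A,T}, R:{T} ∩→ {T}; cost 0
[col 6] GORY: children GRY:{T}, O:{A} ∪→ {A,T}; cost 1
[col 6] GJORY: children GORY:{A,T}, J:{G} ∪→ {A,G,T}; cost 1
[col 6] DGIJORY: children DI:{G,T}, GJORY:{A,G,T} ∩→ {G,T}; cost 0
[col 7] DI: children D:{G}, I:{G} ∩→ {G}; cost 0
[col 7] GY: children G:{C}, Y:{C} ∩→ {C}; cost 0
[col 7] GRY: children GY:{C}, R:{C} ∩→ {C}; cost 0
[col 7] GORY: children GRY:{C}, O:{A} ∪→ {A,C}; cost 1
[col 7] GJORY: children GORY:{A,C}, J:{A} ∩→ {A}; cost 0
[col 7] DGIJORY: children DI:{G}, GJORY:{A} ∪→ {A,G}; cost 1
per-site changes: [3, 3, 4, 4, 3, 3, 4, 2]; total = 26

A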